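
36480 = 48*760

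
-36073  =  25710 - 61783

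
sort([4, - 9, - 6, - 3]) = [-9, - 6 , - 3,4 ] 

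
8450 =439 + 8011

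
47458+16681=64139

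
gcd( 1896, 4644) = 12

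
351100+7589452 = 7940552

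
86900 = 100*869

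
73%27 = 19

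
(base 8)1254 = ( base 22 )192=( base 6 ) 3100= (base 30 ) MO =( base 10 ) 684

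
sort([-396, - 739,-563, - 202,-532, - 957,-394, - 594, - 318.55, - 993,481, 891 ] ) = [ - 993, - 957,-739 ,-594,-563, - 532, - 396,  -  394,-318.55,-202, 481,891 ]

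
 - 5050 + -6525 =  - 11575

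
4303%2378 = 1925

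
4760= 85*56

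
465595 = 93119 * 5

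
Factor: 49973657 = 311^1*160687^1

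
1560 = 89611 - 88051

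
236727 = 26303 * 9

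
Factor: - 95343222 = - 2^1 * 3^1 * 13^1*853^1*1433^1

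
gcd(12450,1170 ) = 30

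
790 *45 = 35550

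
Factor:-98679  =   - 3^1*7^1*37^1* 127^1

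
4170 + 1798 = 5968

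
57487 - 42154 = 15333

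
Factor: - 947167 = -13^1*72859^1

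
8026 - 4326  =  3700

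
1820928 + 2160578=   3981506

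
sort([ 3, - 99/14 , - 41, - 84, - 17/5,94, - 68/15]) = [ - 84, - 41, - 99/14 , - 68/15, - 17/5, 3, 94 ]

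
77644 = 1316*59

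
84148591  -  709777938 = -625629347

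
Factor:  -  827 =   -  827^1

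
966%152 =54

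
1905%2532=1905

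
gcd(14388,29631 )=3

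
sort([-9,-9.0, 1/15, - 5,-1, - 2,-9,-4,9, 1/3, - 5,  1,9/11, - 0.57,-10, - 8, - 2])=[ - 10, - 9, - 9.0, - 9,-8, - 5,-5, - 4, - 2,  -  2, - 1 , - 0.57,1/15,1/3, 9/11, 1,  9 ] 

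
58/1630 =29/815 =0.04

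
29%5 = 4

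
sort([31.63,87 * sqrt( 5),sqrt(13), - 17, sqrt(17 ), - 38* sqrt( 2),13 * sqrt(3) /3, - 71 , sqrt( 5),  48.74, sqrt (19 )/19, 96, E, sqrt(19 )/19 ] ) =[ - 71, - 38*sqrt(2 ), - 17, sqrt(19 ) /19, sqrt(19)/19, sqrt (5) , E, sqrt(13),sqrt( 17 ),13*sqrt( 3)/3, 31.63, 48.74,96, 87*sqrt(5)]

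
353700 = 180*1965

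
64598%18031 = 10505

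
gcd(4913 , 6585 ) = 1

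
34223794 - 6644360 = 27579434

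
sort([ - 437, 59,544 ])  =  [ - 437, 59, 544 ] 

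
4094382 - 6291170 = -2196788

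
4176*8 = 33408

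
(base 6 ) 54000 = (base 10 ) 7344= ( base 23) dk7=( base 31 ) 7JS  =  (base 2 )1110010110000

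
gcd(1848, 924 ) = 924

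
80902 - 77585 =3317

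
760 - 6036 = - 5276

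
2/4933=2/4933 = 0.00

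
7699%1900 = 99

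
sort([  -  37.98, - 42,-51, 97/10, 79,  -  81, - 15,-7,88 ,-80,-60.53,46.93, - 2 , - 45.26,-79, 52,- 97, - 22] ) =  [ - 97, - 81, - 80,  -  79, - 60.53,-51, - 45.26 , - 42,-37.98, - 22 ,-15,-7,  -  2, 97/10, 46.93, 52,79, 88]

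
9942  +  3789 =13731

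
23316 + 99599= 122915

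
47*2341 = 110027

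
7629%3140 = 1349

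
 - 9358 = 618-9976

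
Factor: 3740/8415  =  4/9 =2^2 * 3^(-2)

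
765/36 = 21 + 1/4  =  21.25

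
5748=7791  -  2043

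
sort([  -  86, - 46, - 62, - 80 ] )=[ - 86, - 80, - 62 , - 46 ]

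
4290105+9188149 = 13478254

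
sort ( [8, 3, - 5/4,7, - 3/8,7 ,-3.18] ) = [ - 3.18, - 5/4, - 3/8, 3, 7, 7,8 ]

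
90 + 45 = 135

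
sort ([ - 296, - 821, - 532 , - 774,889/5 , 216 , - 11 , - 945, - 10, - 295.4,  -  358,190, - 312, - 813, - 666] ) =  [ - 945,- 821,  -  813, - 774,-666, - 532, - 358, - 312,  -  296, - 295.4, - 11 ,-10 , 889/5, 190, 216 ] 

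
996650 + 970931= 1967581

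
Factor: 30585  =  3^1*5^1*2039^1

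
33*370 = 12210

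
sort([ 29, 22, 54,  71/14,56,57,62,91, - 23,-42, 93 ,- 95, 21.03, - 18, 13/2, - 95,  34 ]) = [ - 95, - 95, - 42, - 23, - 18,  71/14,  13/2, 21.03, 22 , 29 , 34, 54, 56, 57,62,91, 93 ] 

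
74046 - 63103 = 10943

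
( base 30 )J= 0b10011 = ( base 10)19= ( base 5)34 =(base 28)j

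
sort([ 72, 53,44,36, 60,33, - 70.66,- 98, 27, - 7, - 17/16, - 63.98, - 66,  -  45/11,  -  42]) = [ - 98, - 70.66, - 66,  -  63.98, - 42, - 7, - 45/11,-17/16,27, 33, 36,44, 53 , 60,72]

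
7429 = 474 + 6955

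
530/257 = 2  +  16/257 = 2.06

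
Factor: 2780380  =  2^2*5^1* 43^1*53^1 * 61^1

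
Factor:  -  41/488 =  - 2^( - 3 )*41^1*61^(-1)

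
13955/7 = 13955/7  =  1993.57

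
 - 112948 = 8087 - 121035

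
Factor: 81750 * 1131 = 92459250  =  2^1  *  3^2*5^3 * 13^1*29^1*109^1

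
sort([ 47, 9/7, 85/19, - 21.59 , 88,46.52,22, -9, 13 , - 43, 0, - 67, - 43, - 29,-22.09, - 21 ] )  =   [ - 67,-43,  -  43, - 29, - 22.09, - 21.59, - 21,-9, 0,9/7,85/19,13,22, 46.52,  47, 88 ]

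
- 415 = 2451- 2866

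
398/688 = 199/344 = 0.58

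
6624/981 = 736/109 = 6.75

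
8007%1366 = 1177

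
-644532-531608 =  - 1176140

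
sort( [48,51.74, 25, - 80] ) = [ - 80, 25,48, 51.74] 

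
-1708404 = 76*(-22479) 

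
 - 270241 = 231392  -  501633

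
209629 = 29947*7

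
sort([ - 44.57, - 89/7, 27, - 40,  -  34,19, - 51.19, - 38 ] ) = [ - 51.19 , - 44.57, - 40, - 38, - 34, - 89/7,19,27]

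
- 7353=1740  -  9093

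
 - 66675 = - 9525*7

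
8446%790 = 546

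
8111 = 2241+5870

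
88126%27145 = 6691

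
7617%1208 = 369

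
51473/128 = 51473/128 = 402.13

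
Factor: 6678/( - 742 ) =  - 9  =  - 3^2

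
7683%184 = 139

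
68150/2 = 34075=34075.00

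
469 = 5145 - 4676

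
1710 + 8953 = 10663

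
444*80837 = 35891628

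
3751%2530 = 1221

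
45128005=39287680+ 5840325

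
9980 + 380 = 10360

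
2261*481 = 1087541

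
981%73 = 32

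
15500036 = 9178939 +6321097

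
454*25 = 11350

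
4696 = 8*587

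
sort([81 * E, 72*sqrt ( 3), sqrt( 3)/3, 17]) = [ sqrt( 3) /3, 17 , 72*sqrt(3) , 81*E] 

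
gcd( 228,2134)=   2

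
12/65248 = 3/16312 = 0.00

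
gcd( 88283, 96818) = 1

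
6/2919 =2/973 = 0.00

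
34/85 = 2/5 = 0.40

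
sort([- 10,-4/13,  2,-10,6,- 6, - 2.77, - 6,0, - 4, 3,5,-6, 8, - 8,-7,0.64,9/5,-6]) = [ - 10, - 10,-8,-7, - 6,-6 , - 6, -6, - 4, - 2.77,-4/13,0,  0.64 , 9/5, 2,3,5,  6,8] 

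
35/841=35/841=0.04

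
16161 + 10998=27159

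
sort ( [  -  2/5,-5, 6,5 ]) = [- 5, - 2/5, 5, 6] 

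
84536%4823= 2545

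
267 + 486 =753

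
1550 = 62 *25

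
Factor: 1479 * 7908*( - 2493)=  - 29157958476 = -  2^2*3^4 * 17^1 * 29^1*277^1 * 659^1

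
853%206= 29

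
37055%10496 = 5567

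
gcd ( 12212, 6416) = 4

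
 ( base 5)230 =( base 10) 65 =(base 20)35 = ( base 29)27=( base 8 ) 101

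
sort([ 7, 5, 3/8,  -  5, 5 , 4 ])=[-5, 3/8, 4, 5,  5 , 7 ] 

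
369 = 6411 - 6042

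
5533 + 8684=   14217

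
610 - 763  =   - 153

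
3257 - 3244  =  13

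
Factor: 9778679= 47^1*208057^1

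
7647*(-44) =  - 336468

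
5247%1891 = 1465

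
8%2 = 0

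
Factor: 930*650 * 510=2^3*3^2*5^4*13^1 *17^1*31^1 = 308295000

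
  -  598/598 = - 1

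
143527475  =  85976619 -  - 57550856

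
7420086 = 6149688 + 1270398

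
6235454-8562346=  - 2326892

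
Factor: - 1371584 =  - 2^6*29^1*739^1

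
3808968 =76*50118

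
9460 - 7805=1655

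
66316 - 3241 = 63075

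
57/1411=57/1411=0.04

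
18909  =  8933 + 9976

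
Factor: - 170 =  - 2^1*5^1*17^1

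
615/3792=205/1264 = 0.16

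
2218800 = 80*27735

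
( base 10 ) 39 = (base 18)23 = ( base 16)27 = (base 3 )1110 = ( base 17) 25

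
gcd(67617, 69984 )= 9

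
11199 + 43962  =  55161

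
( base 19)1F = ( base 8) 42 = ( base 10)34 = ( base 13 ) 28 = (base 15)24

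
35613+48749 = 84362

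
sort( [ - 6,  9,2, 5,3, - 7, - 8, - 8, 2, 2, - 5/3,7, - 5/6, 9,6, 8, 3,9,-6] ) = [ - 8, - 8, - 7, -6, - 6, - 5/3, - 5/6, 2,  2,2 , 3,3,5, 6,7,8,9,9 , 9 ]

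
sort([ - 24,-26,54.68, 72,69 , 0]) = [  -  26 ,  -  24,0,  54.68, 69, 72] 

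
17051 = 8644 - -8407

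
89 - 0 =89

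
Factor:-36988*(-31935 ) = 2^2*3^1 * 5^1*7^1*1321^1*2129^1 =1181211780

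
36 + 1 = 37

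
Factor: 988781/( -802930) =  - 2^( - 1 ) * 5^( - 1 )*23^(-1 )*59^1*3491^( - 1 )*16759^1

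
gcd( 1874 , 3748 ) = 1874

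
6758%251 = 232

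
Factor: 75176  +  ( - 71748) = 2^2*857^1 = 3428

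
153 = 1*153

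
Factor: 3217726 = 2^1*17^2*19^1 * 293^1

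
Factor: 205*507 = 103935=3^1*5^1*13^2*41^1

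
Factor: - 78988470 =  - 2^1 * 3^1  *  5^1*11^1*107^1*2237^1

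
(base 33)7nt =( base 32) 86R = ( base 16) 20db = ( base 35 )6ub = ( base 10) 8411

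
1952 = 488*4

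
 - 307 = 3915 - 4222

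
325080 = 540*602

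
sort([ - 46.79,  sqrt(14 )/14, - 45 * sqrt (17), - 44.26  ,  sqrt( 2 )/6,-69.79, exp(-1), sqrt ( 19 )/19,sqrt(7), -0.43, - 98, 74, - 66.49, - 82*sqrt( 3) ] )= [ - 45*sqrt(17 ),-82 *sqrt(3), - 98,-69.79, - 66.49,-46.79 , - 44.26, - 0.43, sqrt(19) /19, sqrt( 2 )/6,sqrt(14 )/14 , exp(-1 ), sqrt( 7 ),74 ] 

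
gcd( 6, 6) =6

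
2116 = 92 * 23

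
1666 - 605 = 1061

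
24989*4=99956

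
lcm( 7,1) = 7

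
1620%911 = 709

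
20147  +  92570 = 112717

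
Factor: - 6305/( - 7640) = 2^( - 3 )*13^1*97^1*191^( - 1) = 1261/1528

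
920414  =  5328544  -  4408130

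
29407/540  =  29407/540 =54.46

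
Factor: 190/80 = 19/8 = 2^(  -  3)*19^1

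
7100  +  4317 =11417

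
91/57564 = 7/4428 = 0.00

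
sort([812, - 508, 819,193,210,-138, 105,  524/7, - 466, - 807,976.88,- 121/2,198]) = [ - 807, - 508, - 466, - 138, - 121/2, 524/7,105,193,198, 210 , 812,819,  976.88]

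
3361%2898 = 463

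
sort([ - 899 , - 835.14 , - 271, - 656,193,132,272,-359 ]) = [ - 899 ,-835.14,  -  656, - 359, - 271, 132,193,272] 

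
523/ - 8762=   -  523/8762 = - 0.06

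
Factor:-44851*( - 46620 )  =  2^2*3^2*5^1*7^1 *37^1*44851^1  =  2090953620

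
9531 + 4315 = 13846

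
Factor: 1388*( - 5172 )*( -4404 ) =31615153344= 2^6 * 3^2*347^1*367^1*431^1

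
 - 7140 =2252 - 9392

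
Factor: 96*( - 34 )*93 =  - 303552  =  -  2^6*3^2 * 17^1  *  31^1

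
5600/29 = 5600/29 = 193.10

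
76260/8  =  9532 + 1/2  =  9532.50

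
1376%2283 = 1376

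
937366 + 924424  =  1861790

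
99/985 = 99/985=0.10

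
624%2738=624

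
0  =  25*0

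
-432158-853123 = -1285281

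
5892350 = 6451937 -559587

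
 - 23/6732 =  - 1 + 6709/6732 = - 0.00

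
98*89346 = 8755908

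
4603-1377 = 3226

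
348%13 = 10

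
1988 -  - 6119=8107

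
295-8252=  -  7957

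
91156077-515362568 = -424206491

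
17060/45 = 3412/9 = 379.11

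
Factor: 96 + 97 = 193 = 193^1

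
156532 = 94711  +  61821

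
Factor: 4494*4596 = 20654424 =2^3*3^2*7^1*107^1*383^1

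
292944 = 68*4308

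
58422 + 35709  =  94131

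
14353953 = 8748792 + 5605161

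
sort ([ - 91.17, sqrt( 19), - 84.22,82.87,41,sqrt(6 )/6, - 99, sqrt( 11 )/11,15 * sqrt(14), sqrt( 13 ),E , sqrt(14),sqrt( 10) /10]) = [ - 99,  -  91.17,- 84.22,sqrt( 11 ) /11, sqrt (10)/10,sqrt ( 6) /6 , E,sqrt( 13 ),sqrt(14 ),  sqrt ( 19 ), 41, 15*sqrt( 14 ),82.87 ] 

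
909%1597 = 909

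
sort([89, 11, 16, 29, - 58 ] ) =[ - 58, 11, 16, 29,89]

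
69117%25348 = 18421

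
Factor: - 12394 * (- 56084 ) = 2^3*7^1*2003^1*6197^1 = 695105096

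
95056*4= 380224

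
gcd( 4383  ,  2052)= 9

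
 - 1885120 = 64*( - 29455 ) 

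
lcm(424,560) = 29680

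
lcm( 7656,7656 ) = 7656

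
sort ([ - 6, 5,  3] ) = [ - 6,3,5 ] 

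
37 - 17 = 20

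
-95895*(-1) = 95895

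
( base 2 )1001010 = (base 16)4a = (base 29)2G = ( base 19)3H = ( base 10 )74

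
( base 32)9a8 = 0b10010101001000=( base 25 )f6j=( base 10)9544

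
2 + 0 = 2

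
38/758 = 19/379 = 0.05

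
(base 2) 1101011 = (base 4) 1223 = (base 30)3h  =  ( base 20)57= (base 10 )107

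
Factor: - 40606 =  - 2^1 *79^1*257^1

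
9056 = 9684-628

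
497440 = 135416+362024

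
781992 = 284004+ 497988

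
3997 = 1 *3997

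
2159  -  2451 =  - 292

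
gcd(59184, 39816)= 72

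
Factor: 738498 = 2^1*3^1 *123083^1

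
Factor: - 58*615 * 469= -2^1*3^1*5^1 * 7^1 * 29^1 *41^1*67^1 =- 16729230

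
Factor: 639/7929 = 71^1 * 881^( - 1) = 71/881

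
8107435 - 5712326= 2395109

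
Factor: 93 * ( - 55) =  - 3^1 * 5^1 * 11^1*31^1 = -  5115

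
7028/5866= 1  +  83/419 = 1.20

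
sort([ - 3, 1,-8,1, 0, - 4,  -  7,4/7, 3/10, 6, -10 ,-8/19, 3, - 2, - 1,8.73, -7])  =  [ - 10,-8, - 7, - 7, - 4,  -  3,  -  2 , - 1  ,  -  8/19,0, 3/10,4/7,1, 1, 3,6, 8.73]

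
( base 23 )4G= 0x6c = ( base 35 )33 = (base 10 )108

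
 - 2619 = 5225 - 7844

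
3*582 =1746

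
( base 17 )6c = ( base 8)162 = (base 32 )3I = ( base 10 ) 114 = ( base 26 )4A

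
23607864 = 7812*3022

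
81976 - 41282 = 40694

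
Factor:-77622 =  - 2^1* 3^1 * 17^1*761^1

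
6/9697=6/9697= 0.00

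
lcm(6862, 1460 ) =68620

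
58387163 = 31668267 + 26718896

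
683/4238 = 683/4238  =  0.16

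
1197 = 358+839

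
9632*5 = 48160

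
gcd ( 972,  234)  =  18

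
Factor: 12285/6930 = 2^( - 1)*3^1*11^( - 1)*13^1= 39/22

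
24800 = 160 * 155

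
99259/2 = 49629 + 1/2 = 49629.50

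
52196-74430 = -22234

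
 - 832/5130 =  - 1 + 2149/2565 = - 0.16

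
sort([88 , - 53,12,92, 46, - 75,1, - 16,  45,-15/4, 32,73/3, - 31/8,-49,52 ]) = [ - 75, - 53, - 49, - 16, - 31/8,-15/4,1 , 12,73/3,32, 45,46,52 , 88,92]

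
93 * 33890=3151770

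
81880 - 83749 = -1869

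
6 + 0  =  6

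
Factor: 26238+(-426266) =-400028 =- 2^2*97^1*1031^1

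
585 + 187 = 772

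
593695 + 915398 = 1509093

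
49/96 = 49/96 = 0.51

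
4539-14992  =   - 10453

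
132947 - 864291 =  - 731344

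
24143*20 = 482860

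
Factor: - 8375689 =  - 7^1*619^1*1933^1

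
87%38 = 11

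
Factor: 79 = 79^1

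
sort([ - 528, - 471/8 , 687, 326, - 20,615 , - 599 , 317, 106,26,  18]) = [ - 599, - 528, - 471/8, - 20, 18, 26,106, 317,  326, 615,  687]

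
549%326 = 223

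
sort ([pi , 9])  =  [pi,9 ]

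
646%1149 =646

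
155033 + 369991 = 525024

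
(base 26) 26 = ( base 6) 134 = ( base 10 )58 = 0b111010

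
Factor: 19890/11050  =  9/5 = 3^2*5^( - 1) 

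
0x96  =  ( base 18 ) 86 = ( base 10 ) 150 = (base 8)226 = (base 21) 73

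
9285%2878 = 651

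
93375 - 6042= 87333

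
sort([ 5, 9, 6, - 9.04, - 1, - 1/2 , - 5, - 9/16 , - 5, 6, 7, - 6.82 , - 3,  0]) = [ - 9.04, - 6.82 , - 5, -5, - 3, - 1,-9/16, - 1/2, 0, 5,6,6, 7,9 ] 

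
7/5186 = 7/5186 = 0.00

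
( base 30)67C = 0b1010111110110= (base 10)5622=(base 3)21201020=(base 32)5FM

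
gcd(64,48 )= 16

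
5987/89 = 67 + 24/89 = 67.27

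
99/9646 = 99/9646 =0.01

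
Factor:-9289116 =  - 2^2*3^2*258031^1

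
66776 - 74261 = -7485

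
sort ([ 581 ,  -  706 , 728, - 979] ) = [ - 979, - 706, 581, 728]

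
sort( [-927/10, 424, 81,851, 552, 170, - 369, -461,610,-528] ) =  [ - 528, - 461,-369, - 927/10, 81,170,424,552,610,851 ]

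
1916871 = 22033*87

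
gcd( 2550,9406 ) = 2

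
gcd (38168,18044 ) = 52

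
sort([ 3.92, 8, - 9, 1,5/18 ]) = [ - 9, 5/18, 1, 3.92, 8]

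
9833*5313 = 52242729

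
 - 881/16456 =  - 881/16456= - 0.05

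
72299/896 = 80 + 619/896=80.69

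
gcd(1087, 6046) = 1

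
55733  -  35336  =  20397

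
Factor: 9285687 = 3^2*509^1* 2027^1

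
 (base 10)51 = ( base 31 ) 1k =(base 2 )110011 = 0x33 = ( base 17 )30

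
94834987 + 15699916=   110534903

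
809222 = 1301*622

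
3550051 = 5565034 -2014983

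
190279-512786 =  - 322507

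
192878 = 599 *322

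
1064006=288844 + 775162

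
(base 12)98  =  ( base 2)1110100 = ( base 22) 56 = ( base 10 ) 116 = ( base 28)44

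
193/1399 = 193/1399 = 0.14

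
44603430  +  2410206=47013636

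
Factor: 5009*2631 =13178679 =3^1 * 877^1*  5009^1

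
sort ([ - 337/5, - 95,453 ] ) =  [ - 95, - 337/5, 453 ]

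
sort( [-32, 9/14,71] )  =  [-32,9/14,71 ] 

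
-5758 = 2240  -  7998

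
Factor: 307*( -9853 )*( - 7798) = 23587944058 = 2^1* 7^1 * 59^1 * 167^1 * 307^1*557^1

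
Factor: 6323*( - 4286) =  - 2^1*2143^1 * 6323^1 = - 27100378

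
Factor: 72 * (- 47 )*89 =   -  2^3*3^2*47^1*89^1 = - 301176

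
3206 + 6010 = 9216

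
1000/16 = 62 + 1/2 = 62.50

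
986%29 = 0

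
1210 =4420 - 3210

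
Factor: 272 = 2^4*17^1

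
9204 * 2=18408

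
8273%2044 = 97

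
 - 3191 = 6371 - 9562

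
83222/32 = 41611/16= 2600.69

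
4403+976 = 5379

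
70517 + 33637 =104154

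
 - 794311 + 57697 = -736614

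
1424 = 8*178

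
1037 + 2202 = 3239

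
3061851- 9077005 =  - 6015154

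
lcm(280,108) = 7560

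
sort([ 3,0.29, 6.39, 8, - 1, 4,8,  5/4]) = [ - 1,0.29, 5/4,3 , 4 , 6.39,8,8]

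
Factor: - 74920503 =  - 3^1*7^1* 3567643^1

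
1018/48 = 21 +5/24 = 21.21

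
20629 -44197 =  - 23568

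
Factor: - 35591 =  - 35591^1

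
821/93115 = 821/93115 = 0.01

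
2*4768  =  9536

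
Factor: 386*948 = 365928 = 2^3*3^1*79^1*193^1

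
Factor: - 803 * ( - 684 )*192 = 105456384=2^8 * 3^3 * 11^1*19^1*73^1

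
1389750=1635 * 850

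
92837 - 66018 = 26819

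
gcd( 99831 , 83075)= 1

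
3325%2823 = 502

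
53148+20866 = 74014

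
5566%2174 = 1218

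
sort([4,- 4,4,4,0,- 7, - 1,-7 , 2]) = [-7 , - 7, -4, - 1 , 0, 2,4 , 4,4]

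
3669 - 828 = 2841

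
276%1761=276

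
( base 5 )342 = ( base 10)97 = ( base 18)57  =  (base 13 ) 76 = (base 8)141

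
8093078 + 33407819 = 41500897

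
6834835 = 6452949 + 381886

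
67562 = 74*913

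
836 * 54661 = 45696596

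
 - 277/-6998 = 277/6998 = 0.04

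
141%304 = 141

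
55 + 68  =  123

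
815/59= 13 + 48/59= 13.81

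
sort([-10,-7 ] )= [-10,-7 ] 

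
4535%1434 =233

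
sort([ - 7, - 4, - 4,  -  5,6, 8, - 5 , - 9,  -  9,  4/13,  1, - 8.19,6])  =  [-9, - 9, - 8.19, - 7, - 5, - 5,-4,  -  4,4/13,1,6,6, 8] 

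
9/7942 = 9/7942  =  0.00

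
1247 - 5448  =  -4201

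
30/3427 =30/3427 = 0.01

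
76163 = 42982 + 33181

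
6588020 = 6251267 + 336753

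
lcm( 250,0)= 0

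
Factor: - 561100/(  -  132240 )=2^(-2 ) * 3^ ( - 1)*5^1 * 19^( - 1 )*29^( - 1 ) * 31^1*181^1 = 28055/6612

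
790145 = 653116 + 137029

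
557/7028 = 557/7028 = 0.08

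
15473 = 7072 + 8401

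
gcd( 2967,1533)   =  3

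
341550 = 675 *506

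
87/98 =87/98 = 0.89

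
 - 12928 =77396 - 90324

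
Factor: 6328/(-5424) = - 2^( - 1 )*3^( - 1)*7^1 = - 7/6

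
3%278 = 3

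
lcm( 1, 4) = 4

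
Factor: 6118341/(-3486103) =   -  3^1*37^ ( - 1)*43^2*1103^1*94219^( - 1 ) 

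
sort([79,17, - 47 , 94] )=[ - 47, 17,79,94 ]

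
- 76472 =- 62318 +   -  14154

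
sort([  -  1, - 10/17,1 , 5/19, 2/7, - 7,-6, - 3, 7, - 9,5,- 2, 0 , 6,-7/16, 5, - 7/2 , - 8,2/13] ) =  [-9, - 8, - 7, - 6, - 7/2,-3, - 2,-1,-10/17, - 7/16,0, 2/13, 5/19, 2/7, 1 , 5, 5,6, 7]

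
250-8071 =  -7821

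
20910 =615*34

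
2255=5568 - 3313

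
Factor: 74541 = 3^1*24847^1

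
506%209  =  88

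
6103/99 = 6103/99 = 61.65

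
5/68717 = 5/68717 = 0.00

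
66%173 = 66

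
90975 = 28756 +62219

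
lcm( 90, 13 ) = 1170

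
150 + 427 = 577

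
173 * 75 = 12975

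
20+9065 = 9085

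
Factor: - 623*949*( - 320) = 2^6*5^1*7^1 *13^1*73^1*89^1 =189192640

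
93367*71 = 6629057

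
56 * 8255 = 462280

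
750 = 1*750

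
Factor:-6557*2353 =- 15428621 = - 13^1 * 79^1*83^1* 181^1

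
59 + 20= 79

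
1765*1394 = 2460410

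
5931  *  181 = 1073511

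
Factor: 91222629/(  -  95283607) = - 3^1 * 17^1  *19^1 * 47^1*107^( - 1) * 2003^1*890501^( - 1) 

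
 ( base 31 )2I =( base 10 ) 80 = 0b1010000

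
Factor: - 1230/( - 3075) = 2^1*5^( - 1)  =  2/5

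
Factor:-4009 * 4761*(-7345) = 3^2*5^1*13^1 *19^1*23^2 * 113^1 * 211^1=140192905905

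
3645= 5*729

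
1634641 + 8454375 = 10089016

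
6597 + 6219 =12816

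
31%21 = 10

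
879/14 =62 + 11/14 = 62.79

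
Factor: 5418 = 2^1 * 3^2*7^1*43^1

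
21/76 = 21/76 = 0.28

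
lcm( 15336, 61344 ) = 61344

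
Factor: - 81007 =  - 59^1*1373^1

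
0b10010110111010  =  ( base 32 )9DQ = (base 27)D6J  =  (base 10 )9658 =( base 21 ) 10ij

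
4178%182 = 174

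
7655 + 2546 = 10201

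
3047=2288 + 759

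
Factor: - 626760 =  - 2^3*3^2*5^1*1741^1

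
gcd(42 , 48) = 6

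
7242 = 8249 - 1007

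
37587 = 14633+22954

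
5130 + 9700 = 14830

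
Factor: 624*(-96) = -59904 = - 2^9* 3^2*13^1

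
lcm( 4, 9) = 36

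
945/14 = 135/2 = 67.50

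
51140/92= 12785/23=555.87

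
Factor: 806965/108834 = 2^( - 1)*3^(-1) *5^1 * 11^( - 1) * 17^( - 1)*97^( - 1 )*251^1*643^1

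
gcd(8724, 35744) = 4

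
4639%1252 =883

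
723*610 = 441030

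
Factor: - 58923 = - 3^2*  6547^1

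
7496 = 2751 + 4745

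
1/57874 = 1/57874=0.00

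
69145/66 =1047 + 43/66= 1047.65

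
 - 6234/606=-1039/101  =  -  10.29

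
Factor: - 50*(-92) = 2^3*5^2*23^1  =  4600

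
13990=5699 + 8291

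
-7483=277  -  7760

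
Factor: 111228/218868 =31^1 * 61^( - 1) = 31/61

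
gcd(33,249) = 3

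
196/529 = 196/529 = 0.37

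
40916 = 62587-21671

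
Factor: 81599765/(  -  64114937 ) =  - 5^1*13^1*29^1*73^1*131^(-1)*593^1*489427^( - 1) 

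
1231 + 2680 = 3911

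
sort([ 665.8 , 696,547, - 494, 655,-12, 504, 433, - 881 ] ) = [  -  881, - 494,-12,  433, 504,547, 655,665.8 , 696]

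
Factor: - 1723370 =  - 2^1*5^1*11^1*15667^1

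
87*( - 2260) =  - 196620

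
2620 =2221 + 399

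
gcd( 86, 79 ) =1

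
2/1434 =1/717=0.00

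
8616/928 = 9 + 33/116 = 9.28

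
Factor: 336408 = 2^3*3^1*107^1*131^1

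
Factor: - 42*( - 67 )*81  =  2^1 *3^5 * 7^1 * 67^1 = 227934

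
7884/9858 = 1314/1643 = 0.80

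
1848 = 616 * 3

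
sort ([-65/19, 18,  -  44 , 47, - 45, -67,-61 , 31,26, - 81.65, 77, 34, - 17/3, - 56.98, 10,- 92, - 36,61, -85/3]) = [-92, -81.65, - 67, - 61,- 56.98 ,-45,  -  44,- 36,-85/3, - 17/3,-65/19 , 10, 18,26, 31, 34,47, 61,77]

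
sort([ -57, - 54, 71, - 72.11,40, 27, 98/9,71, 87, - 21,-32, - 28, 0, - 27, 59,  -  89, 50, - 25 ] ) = [ - 89 , - 72.11, - 57, - 54,-32, - 28, - 27,  -  25, - 21, 0,98/9, 27,40,50, 59, 71,71,  87 ] 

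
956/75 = 12 + 56/75 =12.75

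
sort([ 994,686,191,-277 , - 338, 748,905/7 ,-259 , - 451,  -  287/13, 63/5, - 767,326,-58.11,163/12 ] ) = [ - 767,-451, - 338, - 277,-259 , - 58.11, - 287/13,  63/5,163/12,905/7,191, 326, 686,748,994 ]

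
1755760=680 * 2582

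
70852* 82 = 5809864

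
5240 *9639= 50508360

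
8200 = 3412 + 4788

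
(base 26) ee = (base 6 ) 1430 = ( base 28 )de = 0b101111010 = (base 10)378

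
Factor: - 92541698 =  - 2^1*46270849^1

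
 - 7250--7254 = 4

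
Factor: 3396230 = 2^1*5^1*37^1*67^1*137^1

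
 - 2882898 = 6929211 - 9812109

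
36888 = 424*87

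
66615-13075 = 53540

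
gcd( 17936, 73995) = 1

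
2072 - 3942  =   - 1870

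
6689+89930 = 96619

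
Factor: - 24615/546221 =  -  3^2*5^1 * 13^(-1 ) * 547^1*42017^(- 1)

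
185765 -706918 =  - 521153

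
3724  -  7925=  -4201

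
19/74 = 19/74 = 0.26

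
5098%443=225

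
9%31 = 9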